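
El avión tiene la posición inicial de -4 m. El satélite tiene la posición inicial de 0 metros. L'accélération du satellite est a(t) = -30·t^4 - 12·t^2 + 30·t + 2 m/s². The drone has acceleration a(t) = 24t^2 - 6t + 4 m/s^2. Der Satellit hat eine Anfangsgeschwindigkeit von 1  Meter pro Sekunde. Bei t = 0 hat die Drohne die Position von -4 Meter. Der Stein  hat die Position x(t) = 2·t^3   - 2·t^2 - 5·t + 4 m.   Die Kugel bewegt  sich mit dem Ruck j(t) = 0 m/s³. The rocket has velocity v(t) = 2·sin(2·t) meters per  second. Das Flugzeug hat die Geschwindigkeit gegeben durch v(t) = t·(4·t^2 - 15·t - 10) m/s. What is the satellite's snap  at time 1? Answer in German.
Ausgehend von der Beschleunigung a(t) = -30·t^4 - 12·t^2 + 30·t + 2, nehmen wir 2 Ableitungen. Mit d/dt von a(t) finden wir j(t) = -120·t^3 - 24·t + 30. Durch Ableiten von dem Ruck erhalten wir den Snap: s(t) = -360·t^2 - 24. Mit s(t) = -360·t^2 - 24 und Einsetzen von t = 1, finden wir s = -384.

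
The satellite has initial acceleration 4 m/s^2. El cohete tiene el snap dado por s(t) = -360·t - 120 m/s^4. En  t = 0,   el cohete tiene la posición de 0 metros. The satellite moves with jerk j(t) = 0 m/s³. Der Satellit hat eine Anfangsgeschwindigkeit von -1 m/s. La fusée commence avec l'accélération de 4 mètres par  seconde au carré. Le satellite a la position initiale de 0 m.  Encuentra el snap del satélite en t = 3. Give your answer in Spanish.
Para resolver esto, necesitamos tomar 1 derivada de nuestra ecuación de la sacudida j(t) = 0. Tomando d/dt de j(t), encontramos s(t) = 0. Usando s(t) = 0 y sustituyendo t = 3, encontramos s = 0.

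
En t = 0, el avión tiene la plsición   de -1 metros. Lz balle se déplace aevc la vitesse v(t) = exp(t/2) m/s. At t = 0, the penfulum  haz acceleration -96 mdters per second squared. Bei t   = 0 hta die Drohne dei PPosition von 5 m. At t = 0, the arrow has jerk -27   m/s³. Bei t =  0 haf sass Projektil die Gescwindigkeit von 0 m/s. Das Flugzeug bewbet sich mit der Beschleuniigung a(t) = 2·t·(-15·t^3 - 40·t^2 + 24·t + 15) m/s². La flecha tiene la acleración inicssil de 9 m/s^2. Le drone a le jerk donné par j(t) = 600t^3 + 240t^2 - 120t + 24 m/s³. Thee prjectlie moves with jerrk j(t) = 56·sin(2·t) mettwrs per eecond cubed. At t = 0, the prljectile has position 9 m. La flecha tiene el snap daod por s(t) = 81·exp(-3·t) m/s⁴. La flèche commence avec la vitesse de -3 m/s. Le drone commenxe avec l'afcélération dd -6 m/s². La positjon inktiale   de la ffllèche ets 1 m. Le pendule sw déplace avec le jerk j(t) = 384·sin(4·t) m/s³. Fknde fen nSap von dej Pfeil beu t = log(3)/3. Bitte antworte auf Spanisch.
De la ecuación del snap s(t) = 81·exp(-3·t), sustituimos t = log(3)/3 para obtener s = 27.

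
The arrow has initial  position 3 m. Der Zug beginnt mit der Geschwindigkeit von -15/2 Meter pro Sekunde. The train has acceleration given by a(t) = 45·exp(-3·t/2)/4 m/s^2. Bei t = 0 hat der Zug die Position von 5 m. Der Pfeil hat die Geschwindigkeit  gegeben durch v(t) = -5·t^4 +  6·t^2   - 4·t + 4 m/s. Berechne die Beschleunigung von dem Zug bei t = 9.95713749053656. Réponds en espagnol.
Tenemos la aceleración a(t) = 45·exp(-3·t/2)/4. Sustituyendo t = 9.95713749053656: a(9.95713749053656) = 0.00000366992949536546.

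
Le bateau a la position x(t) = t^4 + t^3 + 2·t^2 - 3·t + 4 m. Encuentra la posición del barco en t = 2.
De la ecuación de la posición x(t) = t^4 + t^3 + 2·t^2 - 3·t + 4, sustituimos t = 2 para obtener x = 30.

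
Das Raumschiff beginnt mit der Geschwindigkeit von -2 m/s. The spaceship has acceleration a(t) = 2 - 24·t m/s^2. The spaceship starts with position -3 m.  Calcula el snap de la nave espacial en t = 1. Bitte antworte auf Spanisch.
Para resolver esto, necesitamos tomar 2 derivadas de nuestra ecuación de la aceleración a(t) = 2 - 24·t. La derivada de la aceleración da la sacudida: j(t) = -24. Tomando d/dt de j(t), encontramos s(t) = 0. Tenemos el snap s(t) = 0. Sustituyendo t = 1: s(1) = 0.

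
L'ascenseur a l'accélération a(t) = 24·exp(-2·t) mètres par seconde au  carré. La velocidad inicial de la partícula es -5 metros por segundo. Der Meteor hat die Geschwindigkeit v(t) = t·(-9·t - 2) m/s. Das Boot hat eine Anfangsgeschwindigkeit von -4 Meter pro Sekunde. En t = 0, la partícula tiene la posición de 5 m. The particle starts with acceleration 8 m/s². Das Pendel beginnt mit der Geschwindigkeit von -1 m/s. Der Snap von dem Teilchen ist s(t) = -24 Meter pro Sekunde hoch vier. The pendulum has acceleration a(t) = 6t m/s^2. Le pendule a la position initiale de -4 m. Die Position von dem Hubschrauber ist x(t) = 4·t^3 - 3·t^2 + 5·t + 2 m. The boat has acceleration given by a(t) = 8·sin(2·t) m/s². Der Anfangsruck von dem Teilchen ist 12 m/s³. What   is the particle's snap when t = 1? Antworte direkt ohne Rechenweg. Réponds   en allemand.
Die Antwort ist -24.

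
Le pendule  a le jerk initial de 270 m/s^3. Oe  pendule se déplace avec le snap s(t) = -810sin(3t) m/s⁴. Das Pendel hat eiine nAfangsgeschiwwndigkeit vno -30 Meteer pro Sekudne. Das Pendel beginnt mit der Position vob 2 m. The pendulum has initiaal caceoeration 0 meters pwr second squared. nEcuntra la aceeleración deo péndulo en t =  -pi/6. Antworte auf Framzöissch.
Pour résoudre ceci, nous devons prendre 2 primitives de notre équation du snap s(t) = -810·sin(3·t). L'intégrale du snap est le jerk. En utilisant j(0) = 270, nous obtenons j(t) = 270·cos(3·t). L'intégrale du jerk est l'accélération. En utilisant a(0) = 0, nous obtenons a(t) = 90·sin(3·t). Nous avons l'accélération a(t) = 90·sin(3·t). En substituant t = -pi/6: a(-pi/6) = -90.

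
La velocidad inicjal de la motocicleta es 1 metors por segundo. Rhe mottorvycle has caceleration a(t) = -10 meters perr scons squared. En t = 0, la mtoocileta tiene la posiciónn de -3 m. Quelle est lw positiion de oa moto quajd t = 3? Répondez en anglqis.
We need to integrate our acceleration equation a(t) = -10 2 times. The antiderivative of acceleration, with v(0) = 1, gives velocity: v(t) = 1 - 10·t. Finding the antiderivative of v(t) and using x(0) = -3: x(t) = -5·t^2 + t - 3. From the given position equation x(t) = -5·t^2 + t - 3, we substitute t = 3 to get x = -45.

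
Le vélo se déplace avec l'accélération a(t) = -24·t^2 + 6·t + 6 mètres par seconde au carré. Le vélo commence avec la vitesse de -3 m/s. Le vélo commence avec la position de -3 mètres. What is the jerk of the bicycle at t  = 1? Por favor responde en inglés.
We must differentiate our acceleration equation a(t) = -24·t^2 + 6·t + 6 1 time. The derivative of acceleration gives jerk: j(t) = 6 - 48·t. Using j(t) = 6 - 48·t and substituting t = 1, we find j = -42.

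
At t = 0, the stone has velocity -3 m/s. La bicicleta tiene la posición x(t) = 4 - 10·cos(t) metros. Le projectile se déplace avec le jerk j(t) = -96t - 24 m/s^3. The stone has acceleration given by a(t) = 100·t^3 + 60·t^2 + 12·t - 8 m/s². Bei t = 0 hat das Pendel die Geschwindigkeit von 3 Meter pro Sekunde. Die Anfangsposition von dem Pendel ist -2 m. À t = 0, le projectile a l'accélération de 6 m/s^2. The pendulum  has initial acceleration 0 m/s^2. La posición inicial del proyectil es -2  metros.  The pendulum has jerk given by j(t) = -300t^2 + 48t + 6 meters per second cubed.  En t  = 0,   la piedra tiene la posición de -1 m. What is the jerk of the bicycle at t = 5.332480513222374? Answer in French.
Nous devons dériver notre équation de la position x(t) = 4 - 10·cos(t) 3 fois. En dérivant la position, nous obtenons la vitesse: v(t) = 10·sin(t). En dérivant la vitesse, nous obtenons l'accélération: a(t) = 10·cos(t). En prenant d/dt de a(t), nous trouvons j(t) = -10·sin(t). De l'équation du jerk j(t) = -10·sin(t), nous substituons t = 5.332480513222374 pour obtenir j = 8.13825269456127.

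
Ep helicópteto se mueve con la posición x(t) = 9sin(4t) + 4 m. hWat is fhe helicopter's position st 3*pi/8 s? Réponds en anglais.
Using x(t) = 9·sin(4·t) + 4 and substituting t = 3*pi/8, we find x = -5.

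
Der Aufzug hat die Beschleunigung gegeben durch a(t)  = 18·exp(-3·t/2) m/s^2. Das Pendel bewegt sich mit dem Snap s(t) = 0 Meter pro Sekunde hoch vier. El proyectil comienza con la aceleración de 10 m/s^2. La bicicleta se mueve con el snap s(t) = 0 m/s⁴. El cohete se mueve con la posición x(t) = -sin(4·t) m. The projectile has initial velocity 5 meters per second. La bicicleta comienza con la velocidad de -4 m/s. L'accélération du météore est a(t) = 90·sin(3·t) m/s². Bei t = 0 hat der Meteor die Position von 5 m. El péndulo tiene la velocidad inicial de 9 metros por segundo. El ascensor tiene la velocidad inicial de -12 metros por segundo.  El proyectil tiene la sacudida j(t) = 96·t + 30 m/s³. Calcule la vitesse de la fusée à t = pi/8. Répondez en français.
Nous devons dériver notre équation de la position x(t) = -sin(4·t) 1 fois. En dérivant la position, nous obtenons la vitesse: v(t) = -4·cos(4·t). Nous avons la vitesse v(t) = -4·cos(4·t). En substituant t = pi/8: v(pi/8) = 0.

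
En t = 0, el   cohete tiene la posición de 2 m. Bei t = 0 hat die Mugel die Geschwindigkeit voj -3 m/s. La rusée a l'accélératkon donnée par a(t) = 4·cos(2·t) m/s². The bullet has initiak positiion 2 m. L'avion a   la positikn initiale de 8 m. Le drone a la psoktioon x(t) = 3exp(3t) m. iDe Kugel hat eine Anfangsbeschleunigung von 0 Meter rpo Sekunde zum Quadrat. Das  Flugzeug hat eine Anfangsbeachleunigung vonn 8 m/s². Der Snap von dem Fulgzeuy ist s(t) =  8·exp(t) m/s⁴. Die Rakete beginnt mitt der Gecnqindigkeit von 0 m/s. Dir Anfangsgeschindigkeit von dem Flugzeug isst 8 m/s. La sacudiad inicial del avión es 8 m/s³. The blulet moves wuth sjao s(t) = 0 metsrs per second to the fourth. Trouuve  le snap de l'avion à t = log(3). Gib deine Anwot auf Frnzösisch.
En utilisant s(t) = 8·exp(t) et en substituant t = log(3), nous trouvons s = 24.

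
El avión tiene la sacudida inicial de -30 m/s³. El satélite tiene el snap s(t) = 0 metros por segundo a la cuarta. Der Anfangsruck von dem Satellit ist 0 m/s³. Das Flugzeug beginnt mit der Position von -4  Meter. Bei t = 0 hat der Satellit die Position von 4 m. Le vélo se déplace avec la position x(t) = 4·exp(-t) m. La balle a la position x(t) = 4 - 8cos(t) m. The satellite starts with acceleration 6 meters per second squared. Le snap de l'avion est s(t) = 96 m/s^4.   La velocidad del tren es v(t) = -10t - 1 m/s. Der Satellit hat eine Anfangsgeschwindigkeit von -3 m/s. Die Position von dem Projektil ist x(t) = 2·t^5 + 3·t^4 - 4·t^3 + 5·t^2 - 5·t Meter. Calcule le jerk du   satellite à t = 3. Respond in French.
Nous devons trouver l'intégrale de notre équation du snap s(t) = 0 1 fois. En intégrant le snap et en utilisant la condition initiale j(0) = 0, nous obtenons j(t) = 0. De l'équation du jerk j(t) = 0, nous substituons t = 3 pour obtenir j = 0.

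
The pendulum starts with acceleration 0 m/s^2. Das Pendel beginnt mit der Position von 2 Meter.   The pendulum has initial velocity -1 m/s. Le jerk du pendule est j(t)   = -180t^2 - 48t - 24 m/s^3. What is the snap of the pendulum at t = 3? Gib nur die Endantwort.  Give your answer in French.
À t = 3, s = -1128.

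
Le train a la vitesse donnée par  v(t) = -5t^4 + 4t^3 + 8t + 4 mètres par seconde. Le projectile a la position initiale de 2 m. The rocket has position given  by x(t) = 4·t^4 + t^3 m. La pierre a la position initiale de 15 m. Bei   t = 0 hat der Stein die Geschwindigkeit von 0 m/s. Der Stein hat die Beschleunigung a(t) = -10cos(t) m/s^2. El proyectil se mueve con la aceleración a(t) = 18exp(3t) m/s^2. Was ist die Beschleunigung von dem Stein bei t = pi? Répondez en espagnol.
De la ecuación de la aceleración a(t) = -10·cos(t), sustituimos t = pi para obtener a = 10.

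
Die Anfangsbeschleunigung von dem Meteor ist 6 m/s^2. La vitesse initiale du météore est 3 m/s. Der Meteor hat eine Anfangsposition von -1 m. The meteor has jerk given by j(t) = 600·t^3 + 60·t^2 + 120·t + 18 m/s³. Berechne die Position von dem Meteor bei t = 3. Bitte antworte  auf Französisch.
En partant du jerk j(t) = 600·t^3 + 60·t^2 + 120·t + 18, nous prenons 3 intégrales. L'intégrale du jerk est l'accélération. En utilisant a(0) = 6, nous obtenons a(t) = 150·t^4 + 20·t^3 + 60·t^2 + 18·t + 6. En prenant ∫a(t)dt et en appliquant v(0) = 3, nous trouvons v(t) = 30·t^5 + 5·t^4 + 20·t^3 + 9·t^2 + 6·t + 3. L'intégrale de la vitesse est la position. En utilisant x(0) = -1, nous obtenons x(t) = 5·t^6 + t^5 + 5·t^4 + 3·t^3 + 3·t^2 + 3·t - 1. De l'équation de la position x(t) = 5·t^6 + t^5 + 5·t^4 + 3·t^3 + 3·t^2 + 3·t - 1, nous substituons t = 3 pour obtenir x = 4409.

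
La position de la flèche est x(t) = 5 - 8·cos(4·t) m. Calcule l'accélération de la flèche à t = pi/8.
Pour résoudre ceci, nous devons prendre 2 dérivées de notre équation de la position x(t) = 5 - 8·cos(4·t). La dérivée de la position donne la vitesse: v(t) = 32·sin(4·t). La dérivée de la vitesse donne l'accélération: a(t) = 128·cos(4·t). De l'équation de l'accélération a(t) = 128·cos(4·t), nous substituons t = pi/8 pour obtenir a = 0.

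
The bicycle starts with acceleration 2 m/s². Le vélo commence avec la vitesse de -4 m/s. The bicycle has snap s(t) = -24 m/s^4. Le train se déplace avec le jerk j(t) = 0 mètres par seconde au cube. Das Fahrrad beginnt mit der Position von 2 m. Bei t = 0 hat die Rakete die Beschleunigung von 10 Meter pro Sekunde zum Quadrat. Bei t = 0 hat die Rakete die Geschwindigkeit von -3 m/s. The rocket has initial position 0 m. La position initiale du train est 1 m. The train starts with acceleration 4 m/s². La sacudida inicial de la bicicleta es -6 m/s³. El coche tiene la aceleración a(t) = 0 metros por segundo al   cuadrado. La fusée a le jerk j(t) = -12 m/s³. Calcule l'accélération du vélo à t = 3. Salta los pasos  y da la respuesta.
À t = 3, a = -124.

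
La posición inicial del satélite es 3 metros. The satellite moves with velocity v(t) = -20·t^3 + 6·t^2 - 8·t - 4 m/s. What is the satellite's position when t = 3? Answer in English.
Starting from velocity v(t) = -20·t^3 + 6·t^2 - 8·t - 4, we take 1 integral. The antiderivative of velocity is position. Using x(0) = 3, we get x(t) = -5·t^4 + 2·t^3 - 4·t^2 - 4·t + 3. We have position x(t) = -5·t^4 + 2·t^3 - 4·t^2 - 4·t + 3. Substituting t = 3: x(3) = -396.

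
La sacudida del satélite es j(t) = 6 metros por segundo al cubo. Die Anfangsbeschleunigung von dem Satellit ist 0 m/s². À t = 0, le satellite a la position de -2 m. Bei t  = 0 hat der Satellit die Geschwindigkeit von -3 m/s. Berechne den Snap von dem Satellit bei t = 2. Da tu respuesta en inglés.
To solve this, we need to take 1 derivative of our jerk equation j(t) = 6. The derivative of jerk gives snap: s(t) = 0. From the given snap equation s(t) = 0, we substitute t = 2 to get s = 0.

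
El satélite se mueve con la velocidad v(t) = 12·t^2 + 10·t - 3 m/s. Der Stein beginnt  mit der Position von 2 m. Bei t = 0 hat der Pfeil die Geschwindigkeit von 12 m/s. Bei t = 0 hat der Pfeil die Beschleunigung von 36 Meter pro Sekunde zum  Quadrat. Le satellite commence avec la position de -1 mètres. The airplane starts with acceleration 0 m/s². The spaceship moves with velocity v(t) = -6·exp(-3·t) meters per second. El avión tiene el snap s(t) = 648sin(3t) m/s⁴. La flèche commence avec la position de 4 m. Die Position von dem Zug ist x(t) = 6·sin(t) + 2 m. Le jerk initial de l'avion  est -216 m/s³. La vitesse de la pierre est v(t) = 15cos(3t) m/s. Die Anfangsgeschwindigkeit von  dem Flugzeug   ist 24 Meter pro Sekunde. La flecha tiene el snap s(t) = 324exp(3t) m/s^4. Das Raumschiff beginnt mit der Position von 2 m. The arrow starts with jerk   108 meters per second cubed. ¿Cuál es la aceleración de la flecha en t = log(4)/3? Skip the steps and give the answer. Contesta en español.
La respuesta es 144.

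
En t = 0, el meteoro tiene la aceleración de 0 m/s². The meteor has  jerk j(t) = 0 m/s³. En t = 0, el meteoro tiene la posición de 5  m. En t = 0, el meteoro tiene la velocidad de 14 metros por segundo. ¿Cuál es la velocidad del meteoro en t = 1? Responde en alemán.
Wir müssen unsere Gleichung für den Ruck j(t) = 0 2-mal integrieren. Die Stammfunktion von dem Ruck, mit a(0) = 0, ergibt die Beschleunigung: a(t) = 0. Durch Integration von der Beschleunigung und Verwendung der Anfangsbedingung v(0) = 14, erhalten wir v(t) = 14. Aus der Gleichung für die Geschwindigkeit v(t) = 14, setzen wir t = 1 ein und erhalten v = 14.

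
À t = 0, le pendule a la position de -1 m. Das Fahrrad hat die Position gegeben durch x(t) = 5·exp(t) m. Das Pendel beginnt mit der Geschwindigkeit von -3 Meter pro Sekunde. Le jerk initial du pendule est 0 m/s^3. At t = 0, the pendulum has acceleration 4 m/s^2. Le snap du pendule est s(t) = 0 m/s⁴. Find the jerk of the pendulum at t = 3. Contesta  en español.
Debemos encontrar la integral de nuestra ecuación del snap s(t) = 0 1 vez. Integrando el snap y usando la condición inicial j(0) = 0, obtenemos j(t) = 0. Tenemos la sacudida j(t) = 0. Sustituyendo t = 3: j(3) = 0.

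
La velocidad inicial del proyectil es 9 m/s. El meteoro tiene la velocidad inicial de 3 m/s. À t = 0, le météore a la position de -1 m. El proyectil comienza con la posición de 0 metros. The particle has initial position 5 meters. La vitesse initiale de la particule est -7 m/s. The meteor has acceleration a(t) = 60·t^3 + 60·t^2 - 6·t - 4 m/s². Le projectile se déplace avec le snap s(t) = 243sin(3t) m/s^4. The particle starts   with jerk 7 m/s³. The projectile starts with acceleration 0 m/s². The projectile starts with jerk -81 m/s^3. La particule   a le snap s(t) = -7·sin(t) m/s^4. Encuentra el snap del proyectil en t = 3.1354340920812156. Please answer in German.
Aus der Gleichung für den Snap s(t) = 243·sin(3·t), setzen wir t = 3.1354340920812156 ein und erhalten s = 4.48933592309108.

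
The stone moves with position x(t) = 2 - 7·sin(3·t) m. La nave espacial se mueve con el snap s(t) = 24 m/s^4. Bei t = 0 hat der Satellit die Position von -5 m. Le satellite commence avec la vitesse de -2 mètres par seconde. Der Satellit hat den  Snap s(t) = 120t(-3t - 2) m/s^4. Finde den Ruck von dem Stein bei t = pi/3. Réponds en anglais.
We must differentiate our position equation x(t) = 2 - 7·sin(3·t) 3 times. The derivative of position gives velocity: v(t) = -21·cos(3·t). The derivative of velocity gives acceleration: a(t) = 63·sin(3·t). Differentiating acceleration, we get jerk: j(t) = 189·cos(3·t). We have jerk j(t) = 189·cos(3·t). Substituting t = pi/3: j(pi/3) = -189.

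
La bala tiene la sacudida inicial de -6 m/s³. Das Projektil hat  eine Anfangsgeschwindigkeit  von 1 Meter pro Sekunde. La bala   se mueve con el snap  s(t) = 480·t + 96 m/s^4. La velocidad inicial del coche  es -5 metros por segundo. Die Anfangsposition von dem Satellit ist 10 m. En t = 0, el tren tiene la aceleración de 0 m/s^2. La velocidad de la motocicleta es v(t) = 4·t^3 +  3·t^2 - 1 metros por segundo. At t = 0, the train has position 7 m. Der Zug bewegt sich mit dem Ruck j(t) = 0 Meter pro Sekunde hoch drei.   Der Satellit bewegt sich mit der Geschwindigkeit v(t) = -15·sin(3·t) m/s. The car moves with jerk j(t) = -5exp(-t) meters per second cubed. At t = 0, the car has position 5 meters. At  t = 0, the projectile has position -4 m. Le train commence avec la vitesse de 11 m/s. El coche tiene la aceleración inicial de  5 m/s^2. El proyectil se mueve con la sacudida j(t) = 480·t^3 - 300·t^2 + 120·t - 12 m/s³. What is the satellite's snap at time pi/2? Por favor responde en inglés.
To solve this, we need to take 3 derivatives of our velocity equation v(t) = -15·sin(3·t). The derivative of velocity gives acceleration: a(t) = -45·cos(3·t). Taking d/dt of a(t), we find j(t) = 135·sin(3·t). Taking d/dt of j(t), we find s(t) = 405·cos(3·t). Using s(t) = 405·cos(3·t) and substituting t = pi/2, we find s = 0.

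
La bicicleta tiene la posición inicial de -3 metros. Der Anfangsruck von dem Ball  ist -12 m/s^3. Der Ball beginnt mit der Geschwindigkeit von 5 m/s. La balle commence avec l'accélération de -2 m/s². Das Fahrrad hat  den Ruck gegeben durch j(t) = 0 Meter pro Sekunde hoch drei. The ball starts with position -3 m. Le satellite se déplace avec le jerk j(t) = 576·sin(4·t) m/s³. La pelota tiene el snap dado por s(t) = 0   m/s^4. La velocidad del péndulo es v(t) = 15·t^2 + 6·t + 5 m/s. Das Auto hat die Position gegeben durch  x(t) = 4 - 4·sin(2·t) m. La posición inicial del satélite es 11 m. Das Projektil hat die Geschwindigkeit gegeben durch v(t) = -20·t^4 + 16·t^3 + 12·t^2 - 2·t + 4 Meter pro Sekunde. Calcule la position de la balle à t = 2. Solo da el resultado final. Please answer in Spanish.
x(2) = -13.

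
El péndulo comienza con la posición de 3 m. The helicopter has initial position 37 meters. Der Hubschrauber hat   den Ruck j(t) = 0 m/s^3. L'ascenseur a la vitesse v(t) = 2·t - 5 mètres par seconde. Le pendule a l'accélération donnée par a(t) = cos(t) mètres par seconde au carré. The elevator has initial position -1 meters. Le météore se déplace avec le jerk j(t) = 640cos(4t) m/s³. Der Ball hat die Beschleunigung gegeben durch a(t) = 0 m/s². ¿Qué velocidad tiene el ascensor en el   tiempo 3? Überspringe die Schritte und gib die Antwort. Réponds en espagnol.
En t = 3, v = 1.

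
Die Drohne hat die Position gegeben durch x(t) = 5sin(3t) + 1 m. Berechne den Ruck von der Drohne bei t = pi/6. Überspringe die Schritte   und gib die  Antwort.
j(pi/6) = 0.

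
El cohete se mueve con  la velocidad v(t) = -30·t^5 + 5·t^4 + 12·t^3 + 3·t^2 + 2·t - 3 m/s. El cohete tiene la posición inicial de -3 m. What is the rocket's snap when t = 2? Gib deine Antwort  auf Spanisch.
Debemos derivar nuestra ecuación de la velocidad v(t) = -30·t^5 + 5·t^4 + 12·t^3 + 3·t^2 + 2·t - 3 3 veces. Tomando d/dt de v(t), encontramos a(t) = -150·t^4 + 20·t^3 + 36·t^2 + 6·t + 2. Tomando d/dt de a(t), encontramos j(t) = -600·t^3 + 60·t^2 + 72·t + 6. Derivando la sacudida, obtenemos el snap: s(t) = -1800·t^2 + 120·t + 72. De la ecuación del snap s(t) = -1800·t^2 + 120·t + 72, sustituimos t = 2 para obtener s = -6888.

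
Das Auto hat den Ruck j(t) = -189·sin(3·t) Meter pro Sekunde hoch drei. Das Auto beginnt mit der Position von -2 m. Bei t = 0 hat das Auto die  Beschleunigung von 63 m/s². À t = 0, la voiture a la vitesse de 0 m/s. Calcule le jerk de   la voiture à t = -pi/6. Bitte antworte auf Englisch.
We have jerk j(t) = -189·sin(3·t). Substituting t = -pi/6: j(-pi/6) = 189.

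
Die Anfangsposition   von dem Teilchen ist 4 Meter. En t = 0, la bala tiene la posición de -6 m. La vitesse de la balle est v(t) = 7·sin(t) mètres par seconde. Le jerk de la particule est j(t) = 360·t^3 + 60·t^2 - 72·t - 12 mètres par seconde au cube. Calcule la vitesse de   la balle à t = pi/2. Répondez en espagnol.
Tenemos la velocidad v(t) = 7·sin(t). Sustituyendo t = pi/2: v(pi/2) = 7.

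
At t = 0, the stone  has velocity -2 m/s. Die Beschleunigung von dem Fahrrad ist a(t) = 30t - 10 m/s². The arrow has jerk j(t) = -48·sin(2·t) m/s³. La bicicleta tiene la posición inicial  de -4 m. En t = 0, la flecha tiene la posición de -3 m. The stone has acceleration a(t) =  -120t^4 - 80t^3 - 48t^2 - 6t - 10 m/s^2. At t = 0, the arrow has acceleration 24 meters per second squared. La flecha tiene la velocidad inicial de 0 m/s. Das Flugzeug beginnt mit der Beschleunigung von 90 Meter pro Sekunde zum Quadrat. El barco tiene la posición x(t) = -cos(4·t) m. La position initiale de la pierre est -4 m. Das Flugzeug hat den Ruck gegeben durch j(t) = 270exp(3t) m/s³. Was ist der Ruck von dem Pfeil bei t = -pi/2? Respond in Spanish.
Tenemos la sacudida j(t) = -48·sin(2·t). Sustituyendo t = -pi/2: j(-pi/2) = 0.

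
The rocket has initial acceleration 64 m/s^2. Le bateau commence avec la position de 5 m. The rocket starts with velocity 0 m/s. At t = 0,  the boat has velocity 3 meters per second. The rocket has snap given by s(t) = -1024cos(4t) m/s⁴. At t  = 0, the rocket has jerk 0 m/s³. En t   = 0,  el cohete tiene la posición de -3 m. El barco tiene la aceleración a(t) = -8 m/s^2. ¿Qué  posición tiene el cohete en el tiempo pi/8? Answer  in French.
En partant du snap s(t) = -1024·cos(4·t), nous prenons 4 primitives. La primitive du snap est le jerk. En utilisant j(0) = 0, nous obtenons j(t) = -256·sin(4·t). En prenant ∫j(t)dt et en appliquant a(0) = 64, nous trouvons a(t) = 64·cos(4·t). En intégrant l'accélération et en utilisant la condition initiale v(0) = 0, nous obtenons v(t) = 16·sin(4·t). En intégrant la vitesse et en utilisant la condition initiale x(0) = -3, nous obtenons x(t) = 1 - 4·cos(4·t). En utilisant x(t) = 1 - 4·cos(4·t) et en substituant t = pi/8, nous trouvons x = 1.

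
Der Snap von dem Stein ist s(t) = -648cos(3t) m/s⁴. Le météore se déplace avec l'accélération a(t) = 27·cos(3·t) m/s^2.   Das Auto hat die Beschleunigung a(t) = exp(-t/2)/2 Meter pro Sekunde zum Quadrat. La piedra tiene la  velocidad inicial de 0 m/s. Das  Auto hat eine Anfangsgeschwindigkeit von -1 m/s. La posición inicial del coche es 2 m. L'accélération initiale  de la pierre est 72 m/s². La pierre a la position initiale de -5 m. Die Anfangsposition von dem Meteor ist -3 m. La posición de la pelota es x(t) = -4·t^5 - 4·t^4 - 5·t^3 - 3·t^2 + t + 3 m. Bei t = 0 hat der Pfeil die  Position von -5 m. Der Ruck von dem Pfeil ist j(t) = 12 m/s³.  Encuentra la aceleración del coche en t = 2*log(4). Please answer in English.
Using a(t) = exp(-t/2)/2 and substituting t = 2*log(4), we find a = 1/8.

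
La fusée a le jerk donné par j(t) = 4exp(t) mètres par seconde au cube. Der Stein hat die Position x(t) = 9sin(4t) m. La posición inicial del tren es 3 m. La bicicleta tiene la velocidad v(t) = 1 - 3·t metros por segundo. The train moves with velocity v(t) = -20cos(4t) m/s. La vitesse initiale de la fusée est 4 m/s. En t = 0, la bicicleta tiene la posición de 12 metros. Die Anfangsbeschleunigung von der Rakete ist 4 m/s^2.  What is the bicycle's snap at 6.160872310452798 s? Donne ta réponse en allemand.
Um dies zu lösen, müssen wir 3 Ableitungen unserer Gleichung für die Geschwindigkeit v(t) = 1 - 3·t nehmen. Die Ableitung von der Geschwindigkeit ergibt die Beschleunigung: a(t) = -3. Mit d/dt von a(t) finden wir j(t) = 0. Durch Ableiten von dem Ruck erhalten wir den Snap: s(t) = 0. Mit s(t) = 0 und Einsetzen von t = 6.160872310452798, finden wir s = 0.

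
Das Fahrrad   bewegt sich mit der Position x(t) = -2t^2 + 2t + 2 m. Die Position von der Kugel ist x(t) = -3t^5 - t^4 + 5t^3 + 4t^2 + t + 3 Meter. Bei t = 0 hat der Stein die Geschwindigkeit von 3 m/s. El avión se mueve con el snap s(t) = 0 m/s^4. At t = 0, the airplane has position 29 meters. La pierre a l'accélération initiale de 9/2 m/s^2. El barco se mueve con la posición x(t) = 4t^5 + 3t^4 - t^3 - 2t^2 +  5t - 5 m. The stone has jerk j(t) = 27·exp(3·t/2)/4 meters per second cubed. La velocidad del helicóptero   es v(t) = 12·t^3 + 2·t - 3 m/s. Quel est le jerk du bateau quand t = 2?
Pour résoudre ceci, nous devons prendre 3 dérivées de notre équation de la position x(t) = 4·t^5 + 3·t^4 - t^3 - 2·t^2 + 5·t - 5. La dérivée de la position donne la vitesse: v(t) = 20·t^4 + 12·t^3 - 3·t^2 - 4·t + 5. En dérivant la vitesse, nous obtenons l'accélération: a(t) = 80·t^3 + 36·t^2 - 6·t - 4. La dérivée de l'accélération donne le jerk: j(t) = 240·t^2 + 72·t - 6. En utilisant j(t) = 240·t^2 + 72·t - 6 et en substituant t = 2, nous trouvons j = 1098.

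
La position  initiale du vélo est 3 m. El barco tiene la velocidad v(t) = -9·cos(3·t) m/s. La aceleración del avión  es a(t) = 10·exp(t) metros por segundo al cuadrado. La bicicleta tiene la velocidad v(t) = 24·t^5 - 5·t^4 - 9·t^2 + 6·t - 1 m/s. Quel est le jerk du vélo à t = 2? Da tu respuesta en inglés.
Starting from velocity v(t) = 24·t^5 - 5·t^4 - 9·t^2 + 6·t - 1, we take 2 derivatives. Taking d/dt of v(t), we find a(t) = 120·t^4 - 20·t^3 - 18·t + 6. Taking d/dt of a(t), we find j(t) = 480·t^3 - 60·t^2 - 18. We have jerk j(t) = 480·t^3 - 60·t^2 - 18. Substituting t = 2: j(2) = 3582.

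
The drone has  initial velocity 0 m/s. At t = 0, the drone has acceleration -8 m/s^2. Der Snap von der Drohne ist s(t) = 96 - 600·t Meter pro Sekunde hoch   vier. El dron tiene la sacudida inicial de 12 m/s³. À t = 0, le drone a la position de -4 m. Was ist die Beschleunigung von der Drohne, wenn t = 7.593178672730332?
Ausgehend von dem Snap s(t) = 96 - 600·t, nehmen wir 2 Stammfunktionen. Durch Integration von dem Snap und Verwendung der Anfangsbedingung j(0) = 12, erhalten wir j(t) = -300·t^2 + 96·t + 12. Mit ∫j(t)dt und Anwendung von a(0) = -8, finden wir a(t) = -100·t^3 + 48·t^2 + 12·t - 8. Mit a(t) = -100·t^3 + 48·t^2 + 12·t - 8 und Einsetzen von t = 7.593178672730332, finden wir a = -40928.8825617232.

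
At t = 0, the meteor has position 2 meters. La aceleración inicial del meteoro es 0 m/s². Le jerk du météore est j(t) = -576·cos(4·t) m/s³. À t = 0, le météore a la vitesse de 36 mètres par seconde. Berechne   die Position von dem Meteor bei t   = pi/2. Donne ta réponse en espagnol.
Partiendo de la sacudida j(t) = -576·cos(4·t), tomamos 3 integrales. La integral de la sacudida, con a(0) = 0, da la aceleración: a(t) = -144·sin(4·t). Tomando ∫a(t)dt y aplicando v(0) = 36, encontramos v(t) = 36·cos(4·t). La antiderivada de la velocidad es la posición. Usando x(0) = 2, obtenemos x(t) = 9·sin(4·t) + 2. De la ecuación de la posición x(t) = 9·sin(4·t) + 2, sustituimos t = pi/2 para obtener x = 2.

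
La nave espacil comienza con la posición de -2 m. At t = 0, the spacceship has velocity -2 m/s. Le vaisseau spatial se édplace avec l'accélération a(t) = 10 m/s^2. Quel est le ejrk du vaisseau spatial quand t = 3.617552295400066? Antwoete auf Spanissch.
Debemos derivar nuestra ecuación de la aceleración a(t) = 10 1 vez. Derivando la aceleración, obtenemos la sacudida: j(t) = 0. De la ecuación de la sacudida j(t) = 0, sustituimos t = 3.617552295400066 para obtener j = 0.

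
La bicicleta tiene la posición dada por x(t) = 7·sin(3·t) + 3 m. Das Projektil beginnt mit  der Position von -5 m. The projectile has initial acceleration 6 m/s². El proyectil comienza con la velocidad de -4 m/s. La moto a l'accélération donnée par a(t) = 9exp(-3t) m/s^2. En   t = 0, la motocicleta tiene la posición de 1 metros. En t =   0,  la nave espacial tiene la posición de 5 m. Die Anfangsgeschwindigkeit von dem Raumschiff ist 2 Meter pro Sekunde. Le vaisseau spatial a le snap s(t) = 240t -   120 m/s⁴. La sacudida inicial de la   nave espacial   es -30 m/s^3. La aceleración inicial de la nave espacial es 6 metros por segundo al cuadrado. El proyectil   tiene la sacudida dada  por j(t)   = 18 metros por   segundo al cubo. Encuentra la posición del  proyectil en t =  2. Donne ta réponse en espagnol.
Debemos encontrar la integral de nuestra ecuación de la sacudida j(t) = 18 3 veces. La integral de la sacudida es la aceleración. Usando a(0) = 6, obtenemos a(t) = 18·t + 6. Tomando ∫a(t)dt y aplicando v(0) = -4, encontramos v(t) = 9·t^2 + 6·t - 4. Integrando la velocidad y usando la condición inicial x(0) = -5, obtenemos x(t) = 3·t^3 + 3·t^2 - 4·t - 5. Tenemos la posición x(t) = 3·t^3 + 3·t^2 - 4·t - 5. Sustituyendo t = 2: x(2) = 23.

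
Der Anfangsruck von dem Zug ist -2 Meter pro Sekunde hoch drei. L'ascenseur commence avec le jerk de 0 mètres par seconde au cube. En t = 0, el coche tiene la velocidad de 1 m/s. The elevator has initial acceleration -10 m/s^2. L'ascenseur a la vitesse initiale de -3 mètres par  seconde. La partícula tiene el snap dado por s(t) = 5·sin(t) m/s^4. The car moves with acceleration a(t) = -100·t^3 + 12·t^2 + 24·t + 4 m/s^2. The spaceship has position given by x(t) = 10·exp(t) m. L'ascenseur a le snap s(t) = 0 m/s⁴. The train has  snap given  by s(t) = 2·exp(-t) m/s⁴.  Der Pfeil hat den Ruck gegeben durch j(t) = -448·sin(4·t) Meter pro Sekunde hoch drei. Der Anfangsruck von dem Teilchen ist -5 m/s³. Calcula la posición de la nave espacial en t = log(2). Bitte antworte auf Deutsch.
Aus der Gleichung für die Position x(t) = 10·exp(t), setzen wir t = log(2) ein und erhalten x = 20.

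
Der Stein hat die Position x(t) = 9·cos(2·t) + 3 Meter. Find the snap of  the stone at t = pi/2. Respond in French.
En partant de la position x(t) = 9·cos(2·t) + 3, nous prenons 4 dérivées. La dérivée de la position donne la vitesse: v(t) = -18·sin(2·t). La dérivée de la vitesse donne l'accélération: a(t) = -36·cos(2·t). La dérivée de l'accélération donne le jerk: j(t) = 72·sin(2·t). La dérivée du jerk donne le snap: s(t) = 144·cos(2·t). En utilisant s(t) = 144·cos(2·t) et en substituant t = pi/2, nous trouvons s = -144.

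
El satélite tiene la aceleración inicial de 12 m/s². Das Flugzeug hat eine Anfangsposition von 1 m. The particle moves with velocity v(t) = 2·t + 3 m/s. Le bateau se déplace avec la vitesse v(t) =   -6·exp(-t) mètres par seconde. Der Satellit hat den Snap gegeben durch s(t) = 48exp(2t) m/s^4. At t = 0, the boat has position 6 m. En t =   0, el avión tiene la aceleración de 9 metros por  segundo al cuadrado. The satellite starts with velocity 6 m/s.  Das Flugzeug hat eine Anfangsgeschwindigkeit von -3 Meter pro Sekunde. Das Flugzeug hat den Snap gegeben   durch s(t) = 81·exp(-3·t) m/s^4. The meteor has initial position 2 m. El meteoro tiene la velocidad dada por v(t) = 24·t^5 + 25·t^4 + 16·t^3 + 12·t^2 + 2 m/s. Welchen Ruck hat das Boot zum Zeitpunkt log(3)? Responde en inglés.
To solve this, we need to take 2 derivatives of our velocity equation v(t) = -6·exp(-t). Differentiating velocity, we get acceleration: a(t) = 6·exp(-t). The derivative of acceleration gives jerk: j(t) = -6·exp(-t). We have jerk j(t) = -6·exp(-t). Substituting t = log(3): j(log(3)) = -2.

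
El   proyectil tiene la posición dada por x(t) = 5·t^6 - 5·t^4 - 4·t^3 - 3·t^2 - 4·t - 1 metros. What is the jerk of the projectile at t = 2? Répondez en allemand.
Wir müssen unsere Gleichung für die Position x(t) = 5·t^6 - 5·t^4 - 4·t^3 - 3·t^2 - 4·t - 1 3-mal ableiten. Mit d/dt von x(t) finden wir v(t) = 30·t^5 - 20·t^3 - 12·t^2 - 6·t - 4. Durch Ableiten von der Geschwindigkeit erhalten wir die Beschleunigung: a(t) = 150·t^4 - 60·t^2 - 24·t - 6. Mit d/dt von a(t) finden wir j(t) = 600·t^3 - 120·t - 24. Aus der Gleichung für den Ruck j(t) = 600·t^3 - 120·t - 24, setzen wir t = 2 ein und erhalten j = 4536.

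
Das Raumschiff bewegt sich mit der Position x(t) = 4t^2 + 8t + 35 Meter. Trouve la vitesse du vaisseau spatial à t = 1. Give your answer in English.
To solve this, we need to take 1 derivative of our position equation x(t) = 4·t^2 + 8·t + 35. Taking d/dt of x(t), we find v(t) = 8·t + 8. From the given velocity equation v(t) = 8·t + 8, we substitute t = 1 to get v = 16.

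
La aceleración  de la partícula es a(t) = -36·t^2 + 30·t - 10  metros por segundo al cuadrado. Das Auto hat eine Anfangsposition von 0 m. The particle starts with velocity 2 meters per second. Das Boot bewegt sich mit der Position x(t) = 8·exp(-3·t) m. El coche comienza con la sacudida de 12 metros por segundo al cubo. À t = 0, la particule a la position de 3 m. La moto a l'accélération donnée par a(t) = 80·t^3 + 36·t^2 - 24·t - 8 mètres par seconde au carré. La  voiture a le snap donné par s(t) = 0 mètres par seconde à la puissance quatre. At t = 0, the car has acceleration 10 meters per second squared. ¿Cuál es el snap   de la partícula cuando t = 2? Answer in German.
Ausgehend von der Beschleunigung a(t) = -36·t^2 + 30·t - 10, nehmen wir 2 Ableitungen. Mit d/dt von a(t) finden wir j(t) = 30 - 72·t. Durch Ableiten von dem Ruck erhalten wir den Snap: s(t) = -72. Wir haben den Snap s(t) = -72. Durch Einsetzen von t = 2: s(2) = -72.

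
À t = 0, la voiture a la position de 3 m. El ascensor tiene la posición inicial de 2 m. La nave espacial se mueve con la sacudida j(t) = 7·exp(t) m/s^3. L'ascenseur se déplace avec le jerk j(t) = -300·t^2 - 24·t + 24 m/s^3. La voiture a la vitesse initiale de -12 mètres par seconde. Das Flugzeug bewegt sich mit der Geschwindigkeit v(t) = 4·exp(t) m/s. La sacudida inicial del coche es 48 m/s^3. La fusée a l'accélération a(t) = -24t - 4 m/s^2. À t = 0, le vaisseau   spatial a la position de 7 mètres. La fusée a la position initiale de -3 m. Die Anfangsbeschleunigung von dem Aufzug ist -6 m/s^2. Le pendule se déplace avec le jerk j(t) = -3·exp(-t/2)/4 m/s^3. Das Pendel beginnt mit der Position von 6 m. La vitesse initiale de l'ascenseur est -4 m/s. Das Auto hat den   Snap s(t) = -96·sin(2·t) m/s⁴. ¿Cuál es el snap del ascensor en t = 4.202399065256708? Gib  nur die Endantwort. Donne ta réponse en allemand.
Bei t = 4.202399065256708, s = -2545.43943915402.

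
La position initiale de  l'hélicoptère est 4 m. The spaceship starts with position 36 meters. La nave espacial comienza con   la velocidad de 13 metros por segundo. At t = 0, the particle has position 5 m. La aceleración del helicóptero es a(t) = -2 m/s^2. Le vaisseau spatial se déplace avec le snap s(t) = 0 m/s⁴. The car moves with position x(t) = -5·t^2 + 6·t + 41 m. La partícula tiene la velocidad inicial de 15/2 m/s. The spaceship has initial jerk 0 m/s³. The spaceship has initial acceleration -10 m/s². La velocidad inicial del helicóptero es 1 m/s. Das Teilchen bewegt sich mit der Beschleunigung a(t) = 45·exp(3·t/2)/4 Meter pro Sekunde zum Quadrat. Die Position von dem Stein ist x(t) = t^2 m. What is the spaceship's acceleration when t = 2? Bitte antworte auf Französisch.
Pour résoudre ceci, nous devons prendre 2 primitives de notre équation du snap s(t) = 0. L'intégrale du snap est le jerk. En utilisant j(0) = 0, nous obtenons j(t) = 0. En intégrant le jerk et en utilisant la condition initiale a(0) = -10, nous obtenons a(t) = -10. De l'équation de l'accélération a(t) = -10, nous substituons t = 2 pour obtenir a = -10.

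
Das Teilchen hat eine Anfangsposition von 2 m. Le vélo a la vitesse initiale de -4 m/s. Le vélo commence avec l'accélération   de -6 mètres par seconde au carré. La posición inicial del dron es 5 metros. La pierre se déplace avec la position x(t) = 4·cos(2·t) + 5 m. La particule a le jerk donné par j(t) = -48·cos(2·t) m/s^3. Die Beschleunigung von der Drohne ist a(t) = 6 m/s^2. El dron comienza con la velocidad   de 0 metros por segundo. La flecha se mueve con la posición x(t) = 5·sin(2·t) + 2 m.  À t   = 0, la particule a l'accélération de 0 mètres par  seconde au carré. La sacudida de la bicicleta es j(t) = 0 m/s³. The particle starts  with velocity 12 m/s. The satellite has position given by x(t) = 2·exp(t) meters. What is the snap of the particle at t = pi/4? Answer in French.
Nous devons dériver notre équation du jerk j(t) = -48·cos(2·t) 1 fois. La dérivée du jerk donne le snap: s(t) = 96·sin(2·t). De l'équation du snap s(t) = 96·sin(2·t), nous substituons t = pi/4 pour obtenir s = 96.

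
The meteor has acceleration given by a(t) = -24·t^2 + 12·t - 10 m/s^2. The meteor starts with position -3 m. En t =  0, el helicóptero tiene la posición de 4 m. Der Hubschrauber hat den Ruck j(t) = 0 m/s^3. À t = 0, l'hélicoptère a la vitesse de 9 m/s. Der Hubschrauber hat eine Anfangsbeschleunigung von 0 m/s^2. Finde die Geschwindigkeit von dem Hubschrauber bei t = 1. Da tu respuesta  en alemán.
Ausgehend von dem Ruck j(t) = 0, nehmen wir 2 Stammfunktionen. Die Stammfunktion von dem Ruck ist die Beschleunigung. Mit a(0) = 0 erhalten wir a(t) = 0. Das Integral von der Beschleunigung ist die Geschwindigkeit. Mit v(0) = 9 erhalten wir v(t) = 9. Mit v(t) = 9 und Einsetzen von t = 1, finden wir v = 9.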